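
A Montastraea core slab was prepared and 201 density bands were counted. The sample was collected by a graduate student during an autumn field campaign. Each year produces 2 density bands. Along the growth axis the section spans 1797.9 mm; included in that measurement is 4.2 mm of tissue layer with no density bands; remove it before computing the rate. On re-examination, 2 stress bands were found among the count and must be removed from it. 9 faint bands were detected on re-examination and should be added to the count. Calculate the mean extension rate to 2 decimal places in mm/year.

17.25 mm/year

Correcting the raw count gives 201 − 2 + 9 = 208 true density bands.
208 density bands at 2 per year is 208 / 2 = 104 years.
The growth record spans 1797.9 − 4.2 = 1793.7 mm.
Mean rate = 1793.7 mm / 104 years ≈ 17.25 mm/year.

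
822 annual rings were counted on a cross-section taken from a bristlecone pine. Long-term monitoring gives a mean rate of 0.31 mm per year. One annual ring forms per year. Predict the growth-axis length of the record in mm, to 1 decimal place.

822 years of growth are recorded.
822 years at 0.31 mm/year gives 0.31 × 822 = 254.8 mm.

254.8 mm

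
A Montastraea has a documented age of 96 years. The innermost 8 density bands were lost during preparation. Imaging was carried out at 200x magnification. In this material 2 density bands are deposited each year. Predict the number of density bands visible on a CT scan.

With 2 density bands per year, 96 years would produce 96 × 2 = 192 density bands.
Less the 8 uncaptured density bands: 192 − 8 = 184.

184 density bands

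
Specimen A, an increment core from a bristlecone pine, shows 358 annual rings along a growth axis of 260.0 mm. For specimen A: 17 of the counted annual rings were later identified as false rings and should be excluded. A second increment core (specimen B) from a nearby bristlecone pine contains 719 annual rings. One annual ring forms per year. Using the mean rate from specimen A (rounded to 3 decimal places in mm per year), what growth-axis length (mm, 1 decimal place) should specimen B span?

Specimen A: true annual ring count = 358 − 17 = 341.
A: Mean rate = 260.0 mm / 341 years ≈ 0.762 mm/yr.
Length of B = 0.762 × 719 = 547.9 mm.

547.9 mm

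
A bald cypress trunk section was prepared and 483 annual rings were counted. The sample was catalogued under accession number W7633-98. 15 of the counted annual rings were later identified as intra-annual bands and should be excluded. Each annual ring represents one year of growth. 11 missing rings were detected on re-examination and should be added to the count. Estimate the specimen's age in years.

Adjusted count: 483 − 15 + 11 = 479 annual rings.
At one annual ring per year, that is 479 years.

479 yr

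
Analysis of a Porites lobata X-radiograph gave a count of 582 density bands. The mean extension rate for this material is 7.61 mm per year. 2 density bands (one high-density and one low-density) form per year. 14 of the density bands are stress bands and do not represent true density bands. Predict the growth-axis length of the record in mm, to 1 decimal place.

After corrections the count is 582 − 14 = 568 density bands.
With 2 density bands per year, 568 / 2 = 284 years.
Predicted length = 7.61 mm/year × 284 years = 2161.2 mm.

2161.2 mm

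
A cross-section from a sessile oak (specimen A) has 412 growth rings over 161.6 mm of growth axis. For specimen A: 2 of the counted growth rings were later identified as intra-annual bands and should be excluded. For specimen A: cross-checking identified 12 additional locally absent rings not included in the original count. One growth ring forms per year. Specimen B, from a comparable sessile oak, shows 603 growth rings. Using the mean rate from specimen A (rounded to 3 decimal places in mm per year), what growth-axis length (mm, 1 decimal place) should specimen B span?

Specimen A: after corrections the count is 412 − 2 + 12 = 422 growth rings.
A: Mean rate = 161.6 mm / 422 years ≈ 0.383 mm per year.
Length of B = 0.383 × 603 = 230.9 mm.

230.9 mm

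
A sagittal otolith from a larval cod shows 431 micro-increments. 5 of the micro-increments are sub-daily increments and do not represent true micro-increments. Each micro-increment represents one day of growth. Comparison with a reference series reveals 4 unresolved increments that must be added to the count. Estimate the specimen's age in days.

True micro-increment count = 431 − 5 + 4 = 430.
With a one-to-one micro-increment periodicity this is 430 days.

430 days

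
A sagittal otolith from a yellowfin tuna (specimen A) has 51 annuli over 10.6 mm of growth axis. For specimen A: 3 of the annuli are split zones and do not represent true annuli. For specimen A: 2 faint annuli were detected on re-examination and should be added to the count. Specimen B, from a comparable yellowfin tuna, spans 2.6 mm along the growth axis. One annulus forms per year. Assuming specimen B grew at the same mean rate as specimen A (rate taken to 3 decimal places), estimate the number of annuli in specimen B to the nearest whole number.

12 annuli

Specimen A: adjusted count: 51 − 3 + 2 = 50 annuli.
A: Mean rate = 10.6 mm / 50 years ≈ 0.212 mm per year.
For B, 2.6 / 0.212 = 12.26 years ≈ 12 annuli.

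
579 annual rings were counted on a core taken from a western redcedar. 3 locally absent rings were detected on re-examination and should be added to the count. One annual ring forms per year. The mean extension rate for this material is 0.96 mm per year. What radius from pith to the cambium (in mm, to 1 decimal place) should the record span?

558.7 mm

Correcting the raw count gives 579 + 3 = 582 true annual rings.
Length ≈ 0.96 × 582 = 558.7 mm.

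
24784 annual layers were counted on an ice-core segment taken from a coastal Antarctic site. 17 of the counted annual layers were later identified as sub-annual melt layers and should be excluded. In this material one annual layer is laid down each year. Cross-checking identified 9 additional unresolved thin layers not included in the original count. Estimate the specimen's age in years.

Correcting the raw count gives 24784 − 17 + 9 = 24776 true annual layers.
One annual layer per year makes the duration 24776 years.

24776 years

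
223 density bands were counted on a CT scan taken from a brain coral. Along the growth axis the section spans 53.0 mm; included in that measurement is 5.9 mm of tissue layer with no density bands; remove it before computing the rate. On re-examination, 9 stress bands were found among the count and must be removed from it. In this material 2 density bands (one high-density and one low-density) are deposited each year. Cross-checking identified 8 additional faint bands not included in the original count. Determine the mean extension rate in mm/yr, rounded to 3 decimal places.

0.424 mm/yr

True density band count = 223 − 9 + 8 = 222.
222 density bands at 2 per year is 222 / 2 = 111 years.
The growth record spans 53.0 − 5.9 = 47.1 mm.
Mean rate = 47.1 mm / 111 years ≈ 0.424 mm/yr.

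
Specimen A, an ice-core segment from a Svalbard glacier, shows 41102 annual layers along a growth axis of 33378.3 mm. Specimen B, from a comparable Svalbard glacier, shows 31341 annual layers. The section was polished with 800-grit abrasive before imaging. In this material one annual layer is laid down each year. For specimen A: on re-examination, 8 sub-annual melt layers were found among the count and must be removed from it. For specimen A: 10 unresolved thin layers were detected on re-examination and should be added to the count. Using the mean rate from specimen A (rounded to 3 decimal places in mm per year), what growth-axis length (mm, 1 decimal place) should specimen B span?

25448.9 mm

Specimen A: true annual layer count = 41102 − 8 + 10 = 41104.
A: Extension rate ≈ 33378.3 / 41104 = 0.812 mm per year.
Length of B = 0.812 × 31341 = 25448.9 mm.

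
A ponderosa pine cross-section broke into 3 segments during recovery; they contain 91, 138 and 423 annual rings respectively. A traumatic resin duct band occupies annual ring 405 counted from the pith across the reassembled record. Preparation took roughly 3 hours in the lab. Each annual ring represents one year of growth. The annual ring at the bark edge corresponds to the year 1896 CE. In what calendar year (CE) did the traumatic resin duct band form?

Total annual rings = 91 + 138 + 423 = 652.
652 − 405 = 247 annual rings lie beyond the traumatic resin duct band toward the bark edge.
The annual ring at the bark edge is 1896 CE, so the traumatic resin duct band dates to 1896 − 247 = 1649 CE.

1649 CE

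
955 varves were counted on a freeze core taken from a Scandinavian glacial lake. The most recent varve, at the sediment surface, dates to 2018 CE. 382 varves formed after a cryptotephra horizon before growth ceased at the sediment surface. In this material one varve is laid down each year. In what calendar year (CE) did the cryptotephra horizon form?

382 varves post-date the cryptotephra horizon.
The varve at the sediment surface is 2018 CE, so the cryptotephra horizon dates to 2018 − 382 = 1636 CE.

1636 CE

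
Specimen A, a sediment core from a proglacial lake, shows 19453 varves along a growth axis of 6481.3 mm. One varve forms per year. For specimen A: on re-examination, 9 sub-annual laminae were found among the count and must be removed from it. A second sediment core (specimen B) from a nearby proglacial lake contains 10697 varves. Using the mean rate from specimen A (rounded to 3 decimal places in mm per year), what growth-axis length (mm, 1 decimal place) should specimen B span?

3562.1 mm

Specimen A: correcting the raw count gives 19453 − 9 = 19444 true varves.
A: Extension rate ≈ 6481.3 / 19444 = 0.333 mm/year.
B's length ≈ 0.333 × 10697 = 3562.1 mm.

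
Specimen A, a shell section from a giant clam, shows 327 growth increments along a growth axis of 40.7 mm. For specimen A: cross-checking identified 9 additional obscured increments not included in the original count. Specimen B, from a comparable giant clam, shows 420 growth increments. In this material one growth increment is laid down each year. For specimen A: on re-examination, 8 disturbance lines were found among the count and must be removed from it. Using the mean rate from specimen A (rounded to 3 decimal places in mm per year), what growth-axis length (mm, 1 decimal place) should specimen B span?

52.1 mm

Specimen A: after corrections the count is 327 − 8 + 9 = 328 growth increments.
A: Mean rate = 40.7 mm / 328 years ≈ 0.124 mm per year.
B's length ≈ 0.124 × 420 = 52.1 mm.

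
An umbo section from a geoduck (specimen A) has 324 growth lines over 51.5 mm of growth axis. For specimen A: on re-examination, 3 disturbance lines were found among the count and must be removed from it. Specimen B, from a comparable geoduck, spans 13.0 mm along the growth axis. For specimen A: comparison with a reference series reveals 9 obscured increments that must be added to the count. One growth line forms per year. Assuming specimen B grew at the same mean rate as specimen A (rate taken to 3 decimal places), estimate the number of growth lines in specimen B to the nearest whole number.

83 growth lines

Specimen A: true growth line count = 324 − 3 + 9 = 330.
A: Mean rate = 51.5 mm / 330 years ≈ 0.156 mm per year.
B spans 13.0 / 0.156 = 83.33 years ≈ 83 growth lines.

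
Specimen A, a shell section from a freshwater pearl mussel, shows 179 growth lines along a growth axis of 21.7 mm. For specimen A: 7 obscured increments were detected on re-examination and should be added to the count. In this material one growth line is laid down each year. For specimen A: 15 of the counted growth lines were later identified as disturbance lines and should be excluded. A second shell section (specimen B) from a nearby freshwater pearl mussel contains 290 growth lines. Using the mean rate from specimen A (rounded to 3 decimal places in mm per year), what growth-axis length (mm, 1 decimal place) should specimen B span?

36.8 mm

Specimen A: true growth line count = 179 − 15 + 7 = 171.
A: Mean rate = 21.7 mm / 171 years ≈ 0.127 mm/year.
For B, 0.127 mm/year × 290 years = 36.8 mm.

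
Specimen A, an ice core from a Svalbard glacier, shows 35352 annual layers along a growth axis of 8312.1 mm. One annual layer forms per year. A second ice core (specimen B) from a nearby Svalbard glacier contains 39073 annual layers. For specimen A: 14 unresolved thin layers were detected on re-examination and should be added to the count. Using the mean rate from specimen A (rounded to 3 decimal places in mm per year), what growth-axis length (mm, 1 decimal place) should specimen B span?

Specimen A: adjusted count: 35352 + 14 = 35366 annual layers.
A: Extension rate ≈ 8312.1 / 35366 = 0.235 mm/yr.
B's length ≈ 0.235 × 39073 = 9182.2 mm.

9182.2 mm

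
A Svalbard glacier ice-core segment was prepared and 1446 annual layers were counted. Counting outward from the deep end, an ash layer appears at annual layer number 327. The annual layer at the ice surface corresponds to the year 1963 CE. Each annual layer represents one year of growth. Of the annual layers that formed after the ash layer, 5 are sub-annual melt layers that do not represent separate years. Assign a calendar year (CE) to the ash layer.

849 CE

The ash layer sits at annual layer 327 from the deep end, so 1446 − 327 = 1119 annual layers formed after it.
1119 − 5 false = 1114 true annual layers after the ash layer.
1963 − 1114 = 849 CE.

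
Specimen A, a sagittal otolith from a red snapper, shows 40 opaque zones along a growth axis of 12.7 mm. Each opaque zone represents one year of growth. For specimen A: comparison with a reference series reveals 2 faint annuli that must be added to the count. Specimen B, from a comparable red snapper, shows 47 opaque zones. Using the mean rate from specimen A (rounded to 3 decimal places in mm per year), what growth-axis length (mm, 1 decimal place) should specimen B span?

Specimen A: correcting the raw count gives 40 + 2 = 42 true opaque zones.
A: 12.7 mm over 42 years gives 12.7 / 42 ≈ 0.302 mm/year.
Length of B = 0.302 × 47 = 14.2 mm.

14.2 mm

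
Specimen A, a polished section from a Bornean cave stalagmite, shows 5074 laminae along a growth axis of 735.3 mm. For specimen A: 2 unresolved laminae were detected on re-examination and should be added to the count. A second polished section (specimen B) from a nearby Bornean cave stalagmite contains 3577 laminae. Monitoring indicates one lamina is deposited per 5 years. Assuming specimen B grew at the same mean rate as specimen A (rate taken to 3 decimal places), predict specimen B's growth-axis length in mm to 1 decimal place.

Specimen A: correcting the raw count gives 5074 + 2 = 5076 true laminae.
Specimen A: at 5 years per lamina, 5076 × 5 = 25380 years.
A: Mean rate = 735.3 mm / 25380 years ≈ 0.029 mm/year.
Specimen B: 3577 laminae at 5 years each span 3577 × 5 = 17885 years. For B, 0.029 mm/year × 17885 years = 518.7 mm.

518.7 mm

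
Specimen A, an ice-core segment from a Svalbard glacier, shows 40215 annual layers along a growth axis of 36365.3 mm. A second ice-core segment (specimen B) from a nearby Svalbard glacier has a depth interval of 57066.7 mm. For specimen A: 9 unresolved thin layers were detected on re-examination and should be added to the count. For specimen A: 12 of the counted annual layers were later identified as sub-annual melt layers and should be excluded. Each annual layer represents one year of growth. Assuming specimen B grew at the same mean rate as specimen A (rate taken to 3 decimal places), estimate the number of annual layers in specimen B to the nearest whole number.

63127 annual layers

Specimen A: correcting the raw count gives 40215 − 12 + 9 = 40212 true annual layers.
A: Extension rate ≈ 36365.3 / 40212 = 0.904 mm/yr.
Specimen B: 57066.7 mm / 0.904 mm per year = 63126.88 years ≈ 63127 annual layers.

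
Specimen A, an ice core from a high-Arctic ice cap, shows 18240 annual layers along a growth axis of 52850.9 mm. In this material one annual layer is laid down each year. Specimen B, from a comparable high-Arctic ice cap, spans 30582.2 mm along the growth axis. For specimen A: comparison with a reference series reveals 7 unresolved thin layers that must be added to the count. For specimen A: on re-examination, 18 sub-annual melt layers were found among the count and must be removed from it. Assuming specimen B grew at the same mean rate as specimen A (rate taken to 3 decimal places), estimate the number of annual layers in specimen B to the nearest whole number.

Specimen A: true annual layer count = 18240 − 18 + 7 = 18229.
A: 52850.9 mm over 18229 years gives 52850.9 / 18229 ≈ 2.899 mm per year.
Specimen B: 30582.2 mm / 2.899 mm per year = 10549.22 years ≈ 10549 annual layers.

10549 annual layers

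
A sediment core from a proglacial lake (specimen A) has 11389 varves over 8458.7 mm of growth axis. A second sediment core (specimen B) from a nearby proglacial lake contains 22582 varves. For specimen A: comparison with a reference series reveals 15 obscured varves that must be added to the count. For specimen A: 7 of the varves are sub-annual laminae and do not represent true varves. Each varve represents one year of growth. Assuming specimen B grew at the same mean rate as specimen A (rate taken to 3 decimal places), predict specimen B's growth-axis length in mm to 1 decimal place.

Specimen A: true varve count = 11389 − 7 + 15 = 11397.
A: 8458.7 mm over 11397 years gives 8458.7 / 11397 ≈ 0.742 mm/yr.
For B, 0.742 mm/year × 22582 years = 16755.8 mm.

16755.8 mm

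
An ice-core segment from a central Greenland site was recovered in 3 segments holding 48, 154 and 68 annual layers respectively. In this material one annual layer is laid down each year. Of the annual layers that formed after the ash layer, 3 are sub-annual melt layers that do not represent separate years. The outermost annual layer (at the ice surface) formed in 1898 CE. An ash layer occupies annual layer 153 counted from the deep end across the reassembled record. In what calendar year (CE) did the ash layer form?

1784 CE

Total annual layers = 48 + 154 + 68 = 270.
Between annual layer 153 and the ice surface there are 270 − 153 = 117 annual layers.
Removing the 3 false annual layers leaves 117 − 3 = 114 true annual layers beyond the ash layer.
Counting back 114 years from 1898 CE places the ash layer in 1898 − 114 = 1784 CE.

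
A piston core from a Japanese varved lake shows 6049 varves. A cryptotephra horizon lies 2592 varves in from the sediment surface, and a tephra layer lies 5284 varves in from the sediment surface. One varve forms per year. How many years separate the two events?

5284 − 2592 = 2692 varves lie between the two events.
At one varve per year, 2692 years elapsed between them.

2692 yr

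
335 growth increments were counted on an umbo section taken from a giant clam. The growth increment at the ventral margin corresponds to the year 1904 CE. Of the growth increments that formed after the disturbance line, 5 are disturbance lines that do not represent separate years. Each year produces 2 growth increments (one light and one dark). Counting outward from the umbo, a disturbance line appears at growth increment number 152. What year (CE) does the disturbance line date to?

1815 CE

335 − 152 = 183 growth increments lie beyond the disturbance line toward the ventral margin.
Excluding 5 false growth increments: 183 − 5 = 178.
With 2 growth increments per year, 178 / 2 = 89 years.
Counting back 89 years from 1904 CE places the disturbance line in 1904 − 89 = 1815 CE.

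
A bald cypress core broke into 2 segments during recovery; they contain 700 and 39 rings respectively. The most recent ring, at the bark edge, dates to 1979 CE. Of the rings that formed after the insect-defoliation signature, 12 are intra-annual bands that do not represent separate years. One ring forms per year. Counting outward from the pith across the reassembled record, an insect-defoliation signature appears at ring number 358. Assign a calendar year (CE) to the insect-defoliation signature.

Total rings = 700 + 39 = 739.
Between ring 358 and the bark edge there are 739 − 358 = 381 rings.
381 − 12 false = 369 true rings after the insect-defoliation signature.
The ring at the bark edge is 1979 CE, so the insect-defoliation signature dates to 1979 − 369 = 1610 CE.

1610 CE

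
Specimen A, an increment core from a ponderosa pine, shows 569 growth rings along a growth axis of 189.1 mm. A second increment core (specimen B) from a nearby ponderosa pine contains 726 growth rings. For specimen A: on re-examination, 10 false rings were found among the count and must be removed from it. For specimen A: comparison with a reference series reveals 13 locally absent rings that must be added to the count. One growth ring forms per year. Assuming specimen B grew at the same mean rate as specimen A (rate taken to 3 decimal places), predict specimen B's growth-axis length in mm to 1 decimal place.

240.3 mm

Specimen A: true growth ring count = 569 − 10 + 13 = 572.
A: Extension rate ≈ 189.1 / 572 = 0.331 mm/year.
Length of B = 0.331 × 726 = 240.3 mm.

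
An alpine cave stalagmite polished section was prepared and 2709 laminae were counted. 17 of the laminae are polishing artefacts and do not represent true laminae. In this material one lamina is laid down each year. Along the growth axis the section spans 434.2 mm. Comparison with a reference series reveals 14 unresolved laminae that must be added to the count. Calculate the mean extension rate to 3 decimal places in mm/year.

Correcting the raw count gives 2709 − 17 + 14 = 2706 true laminae.
434.2 mm over 2706 years gives 434.2 / 2706 ≈ 0.160 mm/year.

0.160 mm/year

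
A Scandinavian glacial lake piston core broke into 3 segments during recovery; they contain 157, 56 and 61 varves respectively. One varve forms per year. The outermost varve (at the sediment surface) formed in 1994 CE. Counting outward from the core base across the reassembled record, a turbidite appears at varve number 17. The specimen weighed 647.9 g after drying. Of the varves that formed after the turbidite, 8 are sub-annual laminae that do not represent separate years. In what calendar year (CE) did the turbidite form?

Total varves = 157 + 56 + 61 = 274.
Between varve 17 and the sediment surface there are 274 − 17 = 257 varves.
Excluding 8 false varves: 257 − 8 = 249.
The varve at the sediment surface is 1994 CE, so the turbidite dates to 1994 − 249 = 1745 CE.

1745 CE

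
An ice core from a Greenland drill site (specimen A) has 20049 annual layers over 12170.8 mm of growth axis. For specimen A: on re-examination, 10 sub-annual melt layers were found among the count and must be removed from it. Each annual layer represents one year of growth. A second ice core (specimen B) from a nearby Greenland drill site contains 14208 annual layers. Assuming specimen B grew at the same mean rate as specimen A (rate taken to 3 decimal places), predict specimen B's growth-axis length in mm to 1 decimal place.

8624.3 mm

Specimen A: after corrections the count is 20049 − 10 = 20039 annual layers.
A: 12170.8 mm over 20039 years gives 12170.8 / 20039 ≈ 0.607 mm/yr.
Length of B = 0.607 × 14208 = 8624.3 mm.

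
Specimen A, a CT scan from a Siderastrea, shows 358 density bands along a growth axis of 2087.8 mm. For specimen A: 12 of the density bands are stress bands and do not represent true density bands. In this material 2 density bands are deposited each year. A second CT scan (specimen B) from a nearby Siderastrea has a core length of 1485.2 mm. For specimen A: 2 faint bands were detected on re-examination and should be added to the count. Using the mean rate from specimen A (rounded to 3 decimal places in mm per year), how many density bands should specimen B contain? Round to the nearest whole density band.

248 density bands

Specimen A: correcting the raw count gives 358 − 12 + 2 = 348 true density bands.
Specimen A: 348 density bands at 2 per year is 348 / 2 = 174 years.
A: Extension rate ≈ 2087.8 / 174 = 11.999 mm/yr.
Specimen B: 1485.2 mm / 11.999 mm per year = 123.78 years; at 2 density bands per year that is 123.78 × 2 ≈ 248 density bands.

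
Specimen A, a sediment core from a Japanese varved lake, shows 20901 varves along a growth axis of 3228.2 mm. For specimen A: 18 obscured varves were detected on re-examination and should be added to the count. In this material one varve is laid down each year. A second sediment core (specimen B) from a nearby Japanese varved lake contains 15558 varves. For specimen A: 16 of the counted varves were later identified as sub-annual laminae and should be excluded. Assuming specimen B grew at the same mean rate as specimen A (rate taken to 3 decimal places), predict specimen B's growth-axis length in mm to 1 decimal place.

2395.9 mm

Specimen A: correcting the raw count gives 20901 − 16 + 18 = 20903 true varves.
A: Extension rate ≈ 3228.2 / 20903 = 0.154 mm per year.
For B, 0.154 mm/year × 15558 years = 2395.9 mm.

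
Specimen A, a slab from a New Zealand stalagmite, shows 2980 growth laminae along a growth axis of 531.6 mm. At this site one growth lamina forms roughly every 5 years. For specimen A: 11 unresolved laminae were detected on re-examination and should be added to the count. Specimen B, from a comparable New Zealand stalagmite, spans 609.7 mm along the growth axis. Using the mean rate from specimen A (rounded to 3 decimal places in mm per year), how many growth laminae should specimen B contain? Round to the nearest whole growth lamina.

3387 growth laminae

Specimen A: after corrections the count is 2980 + 11 = 2991 growth laminae.
Specimen A: 2991 growth laminae at 5 years each span 2991 × 5 = 14955 years.
A: 531.6 mm over 14955 years gives 531.6 / 14955 ≈ 0.036 mm/yr.
Specimen B: 609.7 mm / 0.036 mm per year = 16936.11 years; at 5 years per growth lamina that is 16936.11 / 5 ≈ 3387 growth laminae.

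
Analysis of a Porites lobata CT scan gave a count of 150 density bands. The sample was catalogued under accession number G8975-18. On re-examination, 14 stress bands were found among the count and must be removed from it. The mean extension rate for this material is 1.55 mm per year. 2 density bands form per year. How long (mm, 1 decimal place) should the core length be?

After corrections the count is 150 − 14 = 136 density bands.
136 density bands at 2 per year is 136 / 2 = 68 years.
Predicted length = 1.55 mm/year × 68 years = 105.4 mm.

105.4 mm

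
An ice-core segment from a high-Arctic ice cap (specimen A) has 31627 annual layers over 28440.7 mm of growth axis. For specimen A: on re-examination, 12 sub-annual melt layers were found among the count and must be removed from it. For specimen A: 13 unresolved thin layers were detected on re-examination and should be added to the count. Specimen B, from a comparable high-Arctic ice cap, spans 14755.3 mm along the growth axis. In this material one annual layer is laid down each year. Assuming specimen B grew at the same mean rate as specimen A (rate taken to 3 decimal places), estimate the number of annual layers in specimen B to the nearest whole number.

Specimen A: true annual layer count = 31627 − 12 + 13 = 31628.
A: 28440.7 mm over 31628 years gives 28440.7 / 31628 ≈ 0.899 mm/yr.
For B, 14755.3 / 0.899 = 16413.01 years ≈ 16413 annual layers.

16413 annual layers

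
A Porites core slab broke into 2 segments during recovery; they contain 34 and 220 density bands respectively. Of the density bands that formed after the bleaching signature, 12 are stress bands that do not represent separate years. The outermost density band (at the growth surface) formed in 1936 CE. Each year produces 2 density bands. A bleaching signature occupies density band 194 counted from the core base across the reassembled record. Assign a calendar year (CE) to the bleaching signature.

Total density bands = 34 + 220 = 254.
254 − 194 = 60 density bands lie beyond the bleaching signature toward the growth surface.
60 − 12 false = 48 true density bands after the bleaching signature.
Dividing by 2 density bands per year: 48 / 2 = 24 years.
The density band at the growth surface is 1936 CE, so the bleaching signature dates to 1936 − 24 = 1912 CE.

1912 CE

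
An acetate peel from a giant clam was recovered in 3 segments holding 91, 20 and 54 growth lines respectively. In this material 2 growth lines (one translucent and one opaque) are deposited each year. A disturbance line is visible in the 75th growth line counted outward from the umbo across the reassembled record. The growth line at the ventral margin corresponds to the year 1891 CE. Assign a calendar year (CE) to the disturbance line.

Total growth lines = 91 + 20 + 54 = 165.
165 − 75 = 90 growth lines lie beyond the disturbance line toward the ventral margin.
Dividing by 2 growth lines per year: 90 / 2 = 45 years.
The growth line at the ventral margin is 1891 CE, so the disturbance line dates to 1891 − 45 = 1846 CE.

1846 CE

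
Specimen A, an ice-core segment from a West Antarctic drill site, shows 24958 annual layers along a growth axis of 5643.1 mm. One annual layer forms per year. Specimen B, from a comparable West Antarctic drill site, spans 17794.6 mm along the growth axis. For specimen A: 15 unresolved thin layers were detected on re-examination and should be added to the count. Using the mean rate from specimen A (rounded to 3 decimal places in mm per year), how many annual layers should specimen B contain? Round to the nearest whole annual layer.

Specimen A: correcting the raw count gives 24958 + 15 = 24973 true annual layers.
A: 5643.1 mm over 24973 years gives 5643.1 / 24973 ≈ 0.226 mm/yr.
Specimen B: 17794.6 mm / 0.226 mm per year = 78737.17 years ≈ 78737 annual layers.

78737 annual layers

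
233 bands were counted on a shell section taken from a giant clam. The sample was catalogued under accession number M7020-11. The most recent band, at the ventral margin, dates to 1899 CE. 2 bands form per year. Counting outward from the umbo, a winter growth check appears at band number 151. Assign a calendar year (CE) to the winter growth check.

1858 CE

Between band 151 and the ventral margin there are 233 − 151 = 82 bands.
Dividing by 2 bands per year: 82 / 2 = 41 years.
The band at the ventral margin is 1899 CE, so the winter growth check dates to 1899 − 41 = 1858 CE.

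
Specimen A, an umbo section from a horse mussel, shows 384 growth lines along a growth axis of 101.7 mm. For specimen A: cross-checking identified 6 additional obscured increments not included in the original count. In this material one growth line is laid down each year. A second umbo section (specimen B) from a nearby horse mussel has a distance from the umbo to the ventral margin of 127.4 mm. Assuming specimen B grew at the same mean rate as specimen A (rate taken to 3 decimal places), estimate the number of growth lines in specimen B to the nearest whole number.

Specimen A: after corrections the count is 384 + 6 = 390 growth lines.
A: Mean rate = 101.7 mm / 390 years ≈ 0.261 mm/yr.
For B, 127.4 / 0.261 = 488.12 years ≈ 488 growth lines.

488 growth lines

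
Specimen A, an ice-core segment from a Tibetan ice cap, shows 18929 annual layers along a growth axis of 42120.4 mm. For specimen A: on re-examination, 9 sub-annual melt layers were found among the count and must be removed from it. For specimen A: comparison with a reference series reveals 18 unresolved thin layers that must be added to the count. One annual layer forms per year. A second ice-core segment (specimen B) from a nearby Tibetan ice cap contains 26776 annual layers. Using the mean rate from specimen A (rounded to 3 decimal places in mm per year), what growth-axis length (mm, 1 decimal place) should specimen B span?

Specimen A: true annual layer count = 18929 − 9 + 18 = 18938.
A: Mean rate = 42120.4 mm / 18938 years ≈ 2.224 mm/yr.
For B, 2.224 mm/year × 26776 years = 59549.8 mm.

59549.8 mm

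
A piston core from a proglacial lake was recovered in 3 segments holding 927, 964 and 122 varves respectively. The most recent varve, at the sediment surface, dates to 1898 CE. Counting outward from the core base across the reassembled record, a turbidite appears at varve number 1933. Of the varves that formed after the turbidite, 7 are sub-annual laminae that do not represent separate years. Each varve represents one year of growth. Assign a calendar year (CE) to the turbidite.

Total varves = 927 + 964 + 122 = 2013.
2013 − 1933 = 80 varves lie beyond the turbidite toward the sediment surface.
80 − 7 false = 73 true varves after the turbidite.
The varve at the sediment surface is 1898 CE, so the turbidite dates to 1898 − 73 = 1825 CE.

1825 CE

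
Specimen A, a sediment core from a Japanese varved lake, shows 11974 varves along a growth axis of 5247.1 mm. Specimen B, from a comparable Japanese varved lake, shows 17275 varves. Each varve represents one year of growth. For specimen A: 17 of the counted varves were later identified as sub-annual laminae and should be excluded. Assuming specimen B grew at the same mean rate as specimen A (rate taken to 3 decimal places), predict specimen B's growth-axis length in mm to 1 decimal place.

7583.7 mm

Specimen A: true varve count = 11974 − 17 = 11957.
A: 5247.1 mm over 11957 years gives 5247.1 / 11957 ≈ 0.439 mm/yr.
B's length ≈ 0.439 × 17275 = 7583.7 mm.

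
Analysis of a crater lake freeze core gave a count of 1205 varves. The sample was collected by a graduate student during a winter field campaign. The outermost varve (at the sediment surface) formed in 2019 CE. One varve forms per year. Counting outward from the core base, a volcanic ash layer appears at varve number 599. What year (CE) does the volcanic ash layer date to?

1413 CE

1205 − 599 = 606 varves lie beyond the volcanic ash layer toward the sediment surface.
2019 − 606 = 1413 CE.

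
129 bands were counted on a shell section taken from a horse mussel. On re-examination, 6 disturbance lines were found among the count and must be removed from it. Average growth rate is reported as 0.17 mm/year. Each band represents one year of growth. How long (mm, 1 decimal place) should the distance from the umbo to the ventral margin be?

True band count = 129 − 6 = 123.
123 years at 0.17 mm/year gives 0.17 × 123 = 20.9 mm.

20.9 mm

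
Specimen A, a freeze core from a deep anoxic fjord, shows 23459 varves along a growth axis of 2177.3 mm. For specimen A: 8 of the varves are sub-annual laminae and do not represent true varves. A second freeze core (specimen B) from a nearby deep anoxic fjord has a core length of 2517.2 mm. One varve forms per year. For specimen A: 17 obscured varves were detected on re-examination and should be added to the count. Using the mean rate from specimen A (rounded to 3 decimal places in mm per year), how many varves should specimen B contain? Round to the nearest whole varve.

27067 varves

Specimen A: after corrections the count is 23459 − 8 + 17 = 23468 varves.
A: Mean rate = 2177.3 mm / 23468 years ≈ 0.093 mm/year.
For B, 2517.2 / 0.093 = 27066.67 years ≈ 27067 varves.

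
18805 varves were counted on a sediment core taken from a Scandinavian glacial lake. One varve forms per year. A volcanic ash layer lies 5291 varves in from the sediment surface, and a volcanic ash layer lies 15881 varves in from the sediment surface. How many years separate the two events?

10590 years

The two markers are separated by 15881 − 5291 = 10590 varves.
At one varve per year, 10590 years elapsed between them.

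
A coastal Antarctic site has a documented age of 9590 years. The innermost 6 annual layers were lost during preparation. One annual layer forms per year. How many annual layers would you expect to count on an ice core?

9584 annual layers

At one annual layer per year, 9590 years correspond to 9590 annual layers.
Less the 6 uncaptured annual layers: 9590 − 6 = 9584.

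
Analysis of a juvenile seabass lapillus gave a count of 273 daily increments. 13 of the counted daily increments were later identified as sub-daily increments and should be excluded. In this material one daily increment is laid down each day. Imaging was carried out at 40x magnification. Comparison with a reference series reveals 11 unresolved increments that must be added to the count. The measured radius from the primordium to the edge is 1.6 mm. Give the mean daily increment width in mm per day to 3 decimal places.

After corrections the count is 273 − 13 + 11 = 271 daily increments.
1.6 mm over 271 days gives 1.6 / 271 ≈ 0.006 mm per day.

0.006 mm per day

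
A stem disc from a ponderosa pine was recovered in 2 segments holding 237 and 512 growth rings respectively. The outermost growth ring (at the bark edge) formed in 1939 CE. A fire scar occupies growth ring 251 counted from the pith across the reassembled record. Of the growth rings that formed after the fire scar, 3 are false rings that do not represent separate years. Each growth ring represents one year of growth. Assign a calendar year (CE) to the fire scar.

Total growth rings = 237 + 512 = 749.
Between growth ring 251 and the bark edge there are 749 − 251 = 498 growth rings.
Removing the 3 false growth rings leaves 498 − 3 = 495 true growth rings beyond the fire scar.
1939 − 495 = 1444 CE.

1444 CE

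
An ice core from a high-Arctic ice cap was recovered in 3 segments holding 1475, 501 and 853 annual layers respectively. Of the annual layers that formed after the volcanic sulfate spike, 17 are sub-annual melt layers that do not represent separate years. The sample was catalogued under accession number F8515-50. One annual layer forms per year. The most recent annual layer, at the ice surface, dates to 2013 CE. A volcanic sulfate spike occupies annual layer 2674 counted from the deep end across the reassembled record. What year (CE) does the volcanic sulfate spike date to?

Total annual layers = 1475 + 501 + 853 = 2829.
Between annual layer 2674 and the ice surface there are 2829 − 2674 = 155 annual layers.
155 − 17 false = 138 true annual layers after the volcanic sulfate spike.
The annual layer at the ice surface is 2013 CE, so the volcanic sulfate spike dates to 2013 − 138 = 1875 CE.

1875 CE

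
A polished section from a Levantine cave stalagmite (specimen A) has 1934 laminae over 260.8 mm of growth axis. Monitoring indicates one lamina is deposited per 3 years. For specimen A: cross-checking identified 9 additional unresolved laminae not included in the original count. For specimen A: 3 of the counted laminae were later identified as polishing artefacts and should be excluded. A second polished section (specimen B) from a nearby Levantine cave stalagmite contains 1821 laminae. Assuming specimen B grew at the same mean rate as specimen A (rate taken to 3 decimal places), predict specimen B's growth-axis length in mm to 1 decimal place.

245.8 mm

Specimen A: true lamina count = 1934 − 3 + 9 = 1940.
Specimen A: 1940 laminae at 3 years each span 1940 × 3 = 5820 years.
A: Mean rate = 260.8 mm / 5820 years ≈ 0.045 mm/year.
Specimen B: 1821 laminae at 3 years each span 1821 × 3 = 5463 years. B's length ≈ 0.045 × 5463 = 245.8 mm.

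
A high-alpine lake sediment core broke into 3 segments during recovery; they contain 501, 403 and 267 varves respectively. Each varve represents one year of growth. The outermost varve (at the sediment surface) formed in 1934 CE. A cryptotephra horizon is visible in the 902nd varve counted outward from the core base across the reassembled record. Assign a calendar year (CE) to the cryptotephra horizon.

Total varves = 501 + 403 + 267 = 1171.
Between varve 902 and the sediment surface there are 1171 − 902 = 269 varves.
Counting back 269 years from 1934 CE places the cryptotephra horizon in 1934 − 269 = 1665 CE.

1665 CE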